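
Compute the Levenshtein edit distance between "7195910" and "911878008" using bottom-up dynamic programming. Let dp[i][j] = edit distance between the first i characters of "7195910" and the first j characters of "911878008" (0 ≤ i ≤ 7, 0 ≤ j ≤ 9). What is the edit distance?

7

   ''  9  1  1  8  7  8  0  0  8
''  0  1  2  3  4  5  6  7  8  9
 7  1  1  2  3  4  4  5  6  7  8
 1  2  2  1  2  3  4  5  6  7  8
 9  3  2  2  2  3  4  5  6  7  8
 5  4  3  3  3  3  4  5  6  7  8
 9  5  4  4  4  4  4  5  6  7  8
 1  6  5  4  4  5  5  5  6  7  8
 0  7  6  5  5  5  6  6  5  6  7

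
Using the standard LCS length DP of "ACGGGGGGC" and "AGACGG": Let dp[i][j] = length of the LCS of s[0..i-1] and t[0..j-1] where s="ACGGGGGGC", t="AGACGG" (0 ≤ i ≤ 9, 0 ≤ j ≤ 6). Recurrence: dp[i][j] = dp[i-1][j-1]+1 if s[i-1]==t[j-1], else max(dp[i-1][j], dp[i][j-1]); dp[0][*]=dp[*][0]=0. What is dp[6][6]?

4

   ''  A  G  A  C  G  G
''  0  0  0  0  0  0  0
 A  0  1  1  1  1  1  1
 C  0  1  1  1  2  2  2
 G  0  1  2  2  2  3  3
 G  0  1  2  2  2  3  4
 G  0  1  2  2  2  3  4
 G  0  1  2  2  2  3  4
 G  0  1  2  2  2  3  4
 G  0  1  2  2  2  3  4
 C  0  1  2  2  3  3  4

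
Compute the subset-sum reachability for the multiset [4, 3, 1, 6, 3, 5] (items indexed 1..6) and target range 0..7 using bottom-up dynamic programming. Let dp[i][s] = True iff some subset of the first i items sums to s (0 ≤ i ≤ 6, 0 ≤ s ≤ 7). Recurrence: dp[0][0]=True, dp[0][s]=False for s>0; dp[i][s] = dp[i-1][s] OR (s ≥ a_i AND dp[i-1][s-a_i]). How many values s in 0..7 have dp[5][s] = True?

i\s   0   1   2   3   4   5   6   7
  0   T   F   F   F   F   F   F   F
  1   T   F   F   F   T   F   F   F
  2   T   F   F   T   T   F   F   T
  3   T   T   F   T   T   T   F   T
  4   T   T   F   T   T   T   T   T
  5   T   T   F   T   T   T   T   T
  6   T   T   F   T   T   T   T   T

7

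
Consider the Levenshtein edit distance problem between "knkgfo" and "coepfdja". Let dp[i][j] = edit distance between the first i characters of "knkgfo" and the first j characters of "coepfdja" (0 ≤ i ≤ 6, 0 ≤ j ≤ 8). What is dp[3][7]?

7

   ''  c  o  e  p  f  d  j  a
''  0  1  2  3  4  5  6  7  8
 k  1  1  2  3  4  5  6  7  8
 n  2  2  2  3  4  5  6  7  8
 k  3  3  3  3  4  5  6  7  8
 g  4  4  4  4  4  5  6  7  8
 f  5  5  5  5  5  4  5  6  7
 o  6  6  5  6  6  5  5  6  7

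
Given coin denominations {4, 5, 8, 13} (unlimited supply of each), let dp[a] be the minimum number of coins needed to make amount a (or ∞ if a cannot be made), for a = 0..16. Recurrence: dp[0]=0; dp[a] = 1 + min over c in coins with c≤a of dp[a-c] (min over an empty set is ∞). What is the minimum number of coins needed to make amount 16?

2

 a  0  1  2  3  4  5  6  7  8  9 10 11 12 13 14 15 16
dp  0  -  -  -  1  1  -  -  1  2  2  -  2  1  3  3  2
(- denotes ∞ / unreachable)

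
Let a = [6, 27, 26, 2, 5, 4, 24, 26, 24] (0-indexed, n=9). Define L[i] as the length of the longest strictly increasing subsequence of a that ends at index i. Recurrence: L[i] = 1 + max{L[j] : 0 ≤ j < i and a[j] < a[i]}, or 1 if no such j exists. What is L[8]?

3

   i    0    1    2    3    4    5    6    7    8
a[i]    6   27   26    2    5    4   24   26   24
L[i]    1    2    2    1    2    2    3    4    3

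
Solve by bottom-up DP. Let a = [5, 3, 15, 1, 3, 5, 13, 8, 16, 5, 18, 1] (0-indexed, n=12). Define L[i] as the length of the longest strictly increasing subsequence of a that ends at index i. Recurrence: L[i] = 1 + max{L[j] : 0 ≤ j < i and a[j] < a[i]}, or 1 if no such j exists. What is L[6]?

   i    0    1    2    3    4    5    6    7    8    9   10   11
a[i]    5    3   15    1    3    5   13    8   16    5   18    1
L[i]    1    1    2    1    2    3    4    4    5    3    6    1

4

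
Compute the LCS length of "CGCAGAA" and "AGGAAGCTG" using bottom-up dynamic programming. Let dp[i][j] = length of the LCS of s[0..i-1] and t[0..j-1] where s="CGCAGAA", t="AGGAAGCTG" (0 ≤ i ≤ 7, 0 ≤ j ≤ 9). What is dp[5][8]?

   ''  A  G  G  A  A  G  C  T  G
''  0  0  0  0  0  0  0  0  0  0
 C  0  0  0  0  0  0  0  1  1  1
 G  0  0  1  1  1  1  1  1  1  2
 C  0  0  1  1  1  1  1  2  2  2
 A  0  1  1  1  2  2  2  2  2  2
 G  0  1  2  2  2  2  3  3  3  3
 A  0  1  2  2  3  3  3  3  3  3
 A  0  1  2  2  3  4  4  4  4  4

3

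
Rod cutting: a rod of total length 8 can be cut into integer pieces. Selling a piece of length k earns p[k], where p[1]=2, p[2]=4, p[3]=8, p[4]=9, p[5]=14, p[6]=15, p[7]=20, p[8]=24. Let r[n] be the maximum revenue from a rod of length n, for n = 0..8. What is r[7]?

20

   n    0    1    2    3    4    5    6    7    8
r[n]    0    2    4    8   10   14   16   20   24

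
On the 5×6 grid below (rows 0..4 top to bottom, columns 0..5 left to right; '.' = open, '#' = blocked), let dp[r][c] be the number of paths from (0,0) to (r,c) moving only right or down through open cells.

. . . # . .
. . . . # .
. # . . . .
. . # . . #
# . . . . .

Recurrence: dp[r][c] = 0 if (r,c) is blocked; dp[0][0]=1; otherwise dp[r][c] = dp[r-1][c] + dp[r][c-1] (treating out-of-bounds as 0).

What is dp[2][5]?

r\c   0   1   2   3   4   5
  0   1   1   1   0   0   0
  1   1   2   3   3   0   0
  2   1   0   3   6   6   6
  3   1   1   0   6  12   0
  4   0   1   1   7  19  19

6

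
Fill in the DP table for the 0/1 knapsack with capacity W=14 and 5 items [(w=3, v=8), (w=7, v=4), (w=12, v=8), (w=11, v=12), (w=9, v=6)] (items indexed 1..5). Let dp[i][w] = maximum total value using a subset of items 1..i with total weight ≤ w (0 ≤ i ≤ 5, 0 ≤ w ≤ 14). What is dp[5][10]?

12

i\w   0   1   2   3   4   5   6   7   8   9  10  11  12  13  14
  0   0   0   0   0   0   0   0   0   0   0   0   0   0   0   0
  1   0   0   0   8   8   8   8   8   8   8   8   8   8   8   8
  2   0   0   0   8   8   8   8   8   8   8  12  12  12  12  12
  3   0   0   0   8   8   8   8   8   8   8  12  12  12  12  12
  4   0   0   0   8   8   8   8   8   8   8  12  12  12  12  20
  5   0   0   0   8   8   8   8   8   8   8  12  12  14  14  20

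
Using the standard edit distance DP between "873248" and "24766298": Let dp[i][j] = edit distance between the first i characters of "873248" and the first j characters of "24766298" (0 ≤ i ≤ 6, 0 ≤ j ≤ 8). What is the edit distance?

5

   ''  2  4  7  6  6  2  9  8
''  0  1  2  3  4  5  6  7  8
 8  1  1  2  3  4  5  6  7  7
 7  2  2  2  2  3  4  5  6  7
 3  3  3  3  3  3  4  5  6  7
 2  4  3  4  4  4  4  4  5  6
 4  5  4  3  4  5  5  5  5  6
 8  6  5  4  4  5  6  6  6  5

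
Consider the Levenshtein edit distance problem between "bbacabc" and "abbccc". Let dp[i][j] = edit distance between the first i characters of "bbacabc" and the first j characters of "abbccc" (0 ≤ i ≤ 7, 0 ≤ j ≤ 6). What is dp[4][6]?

3

   ''  a  b  b  c  c  c
''  0  1  2  3  4  5  6
 b  1  1  1  2  3  4  5
 b  2  2  1  1  2  3  4
 a  3  2  2  2  2  3  4
 c  4  3  3  3  2  2  3
 a  5  4  4  4  3  3  3
 b  6  5  4  4  4  4  4
 c  7  6  5  5  4  4  4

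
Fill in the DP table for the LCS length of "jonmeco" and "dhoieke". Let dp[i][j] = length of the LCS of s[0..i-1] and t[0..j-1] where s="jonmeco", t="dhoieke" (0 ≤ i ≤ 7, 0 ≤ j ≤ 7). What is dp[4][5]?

1

   ''  d  h  o  i  e  k  e
''  0  0  0  0  0  0  0  0
 j  0  0  0  0  0  0  0  0
 o  0  0  0  1  1  1  1  1
 n  0  0  0  1  1  1  1  1
 m  0  0  0  1  1  1  1  1
 e  0  0  0  1  1  2  2  2
 c  0  0  0  1  1  2  2  2
 o  0  0  0  1  1  2  2  2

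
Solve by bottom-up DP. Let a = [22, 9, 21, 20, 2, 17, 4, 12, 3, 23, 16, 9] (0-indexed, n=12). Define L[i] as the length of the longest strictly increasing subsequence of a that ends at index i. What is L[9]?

   i    0    1    2    3    4    5    6    7    8    9   10   11
a[i]   22    9   21   20    2   17    4   12    3   23   16    9
L[i]    1    1    2    2    1    2    2    3    2    4    4    3

4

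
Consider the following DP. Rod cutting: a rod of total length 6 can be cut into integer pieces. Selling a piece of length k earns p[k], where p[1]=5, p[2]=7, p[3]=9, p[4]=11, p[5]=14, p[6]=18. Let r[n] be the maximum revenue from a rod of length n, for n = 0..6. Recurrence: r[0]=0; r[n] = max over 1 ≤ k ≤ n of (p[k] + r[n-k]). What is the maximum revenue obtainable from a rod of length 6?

   n    0    1    2    3    4    5    6
r[n]    0    5   10   15   20   25   30

30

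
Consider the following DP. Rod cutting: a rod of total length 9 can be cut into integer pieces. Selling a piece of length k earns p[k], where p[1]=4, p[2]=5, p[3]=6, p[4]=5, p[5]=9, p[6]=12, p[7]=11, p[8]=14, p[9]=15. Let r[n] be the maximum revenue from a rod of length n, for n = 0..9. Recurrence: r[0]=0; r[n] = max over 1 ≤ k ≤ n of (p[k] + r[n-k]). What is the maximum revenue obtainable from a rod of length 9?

   n    0    1    2    3    4    5    6    7    8    9
r[n]    0    4    8   12   16   20   24   28   32   36

36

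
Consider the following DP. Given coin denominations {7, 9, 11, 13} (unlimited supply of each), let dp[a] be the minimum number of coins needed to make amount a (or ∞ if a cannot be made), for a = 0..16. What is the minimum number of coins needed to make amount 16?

 a  0  1  2  3  4  5  6  7  8  9 10 11 12 13 14 15 16
dp  0  -  -  -  -  -  -  1  -  1  -  1  -  1  2  -  2
(- denotes ∞ / unreachable)

2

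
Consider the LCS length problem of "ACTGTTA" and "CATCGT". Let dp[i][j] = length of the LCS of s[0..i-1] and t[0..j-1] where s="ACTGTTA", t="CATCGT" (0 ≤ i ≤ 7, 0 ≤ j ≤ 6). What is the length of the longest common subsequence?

4

   ''  C  A  T  C  G  T
''  0  0  0  0  0  0  0
 A  0  0  1  1  1  1  1
 C  0  1  1  1  2  2  2
 T  0  1  1  2  2  2  3
 G  0  1  1  2  2  3  3
 T  0  1  1  2  2  3  4
 T  0  1  1  2  2  3  4
 A  0  1  2  2  2  3  4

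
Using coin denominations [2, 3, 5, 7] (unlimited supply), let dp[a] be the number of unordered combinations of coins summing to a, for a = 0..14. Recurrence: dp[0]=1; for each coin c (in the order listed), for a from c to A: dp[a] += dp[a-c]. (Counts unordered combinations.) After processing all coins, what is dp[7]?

3

after  coin     0     1     2     3     4     5     6     7     8     9    10    11    12    13    14
          2     1     0     1     0     1     0     1     0     1     0     1     0     1     0     1
          3     1     0     1     1     1     1     2     1     2     2     2     2     3     2     3
          5     1     0     1     1     1     2     2     2     3     3     4     4     5     5     6
          7     1     0     1     1     1     2     2     3     3     4     5     5     7     7     9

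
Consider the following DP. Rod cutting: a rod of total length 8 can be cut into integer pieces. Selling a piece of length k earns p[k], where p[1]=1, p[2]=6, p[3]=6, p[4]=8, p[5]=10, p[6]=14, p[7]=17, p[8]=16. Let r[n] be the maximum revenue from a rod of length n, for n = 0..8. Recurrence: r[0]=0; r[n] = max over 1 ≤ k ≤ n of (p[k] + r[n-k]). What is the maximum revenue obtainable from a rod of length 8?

   n    0    1    2    3    4    5    6    7    8
r[n]    0    1    6    7   12   13   18   19   24

24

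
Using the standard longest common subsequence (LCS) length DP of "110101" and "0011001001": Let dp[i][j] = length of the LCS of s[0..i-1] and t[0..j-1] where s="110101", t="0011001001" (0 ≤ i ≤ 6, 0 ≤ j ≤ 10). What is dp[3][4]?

   ''  0  0  1  1  0  0  1  0  0  1
''  0  0  0  0  0  0  0  0  0  0  0
 1  0  0  0  1  1  1  1  1  1  1  1
 1  0  0  0  1  2  2  2  2  2  2  2
 0  0  1  1  1  2  3  3  3  3  3  3
 1  0  1  1  2  2  3  3  4  4  4  4
 0  0  1  2  2  2  3  4  4  5  5  5
 1  0  1  2  3  3  3  4  5  5  5  6

2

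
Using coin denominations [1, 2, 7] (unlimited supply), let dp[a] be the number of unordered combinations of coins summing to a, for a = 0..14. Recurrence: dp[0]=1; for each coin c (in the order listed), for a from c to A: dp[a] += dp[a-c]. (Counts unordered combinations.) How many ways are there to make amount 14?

13

after  coin     0     1     2     3     4     5     6     7     8     9    10    11    12    13    14
          1     1     1     1     1     1     1     1     1     1     1     1     1     1     1     1
          2     1     1     2     2     3     3     4     4     5     5     6     6     7     7     8
          7     1     1     2     2     3     3     4     5     6     7     8     9    10    11    13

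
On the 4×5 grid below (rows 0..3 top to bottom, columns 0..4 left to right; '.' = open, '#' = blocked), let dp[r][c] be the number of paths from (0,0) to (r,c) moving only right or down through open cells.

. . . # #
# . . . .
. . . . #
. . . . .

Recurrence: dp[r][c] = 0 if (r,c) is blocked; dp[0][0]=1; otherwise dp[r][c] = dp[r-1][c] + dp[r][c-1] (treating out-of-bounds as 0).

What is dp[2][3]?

5

r\c   0   1   2   3   4
  0   1   1   1   0   0
  1   0   1   2   2   2
  2   0   1   3   5   0
  3   0   1   4   9   9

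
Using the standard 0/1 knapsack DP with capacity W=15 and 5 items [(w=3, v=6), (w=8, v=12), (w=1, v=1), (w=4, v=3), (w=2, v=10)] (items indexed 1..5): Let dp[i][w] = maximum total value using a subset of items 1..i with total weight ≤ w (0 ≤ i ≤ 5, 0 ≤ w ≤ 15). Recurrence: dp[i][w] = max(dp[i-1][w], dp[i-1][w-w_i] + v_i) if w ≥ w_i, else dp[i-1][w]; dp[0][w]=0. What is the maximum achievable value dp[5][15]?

29

i\w   0   1   2   3   4   5   6   7   8   9  10  11  12  13  14  15
  0   0   0   0   0   0   0   0   0   0   0   0   0   0   0   0   0
  1   0   0   0   6   6   6   6   6   6   6   6   6   6   6   6   6
  2   0   0   0   6   6   6   6   6  12  12  12  18  18  18  18  18
  3   0   1   1   6   7   7   7   7  12  13  13  18  19  19  19  19
  4   0   1   1   6   7   7   7   9  12  13  13  18  19  19  19  21
  5   0   1  10  11  11  16  17  17  17  19  22  23  23  28  29  29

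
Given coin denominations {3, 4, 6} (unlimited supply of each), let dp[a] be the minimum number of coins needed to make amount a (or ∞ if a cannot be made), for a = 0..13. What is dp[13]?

3

 a  0  1  2  3  4  5  6  7  8  9 10 11 12 13
dp  0  -  -  1  1  -  1  2  2  2  2  3  2  3
(- denotes ∞ / unreachable)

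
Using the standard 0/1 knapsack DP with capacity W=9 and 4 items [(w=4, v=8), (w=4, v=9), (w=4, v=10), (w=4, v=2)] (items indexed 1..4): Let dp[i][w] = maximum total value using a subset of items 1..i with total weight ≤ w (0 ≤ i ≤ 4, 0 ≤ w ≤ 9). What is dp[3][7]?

i\w   0   1   2   3   4   5   6   7   8   9
  0   0   0   0   0   0   0   0   0   0   0
  1   0   0   0   0   8   8   8   8   8   8
  2   0   0   0   0   9   9   9   9  17  17
  3   0   0   0   0  10  10  10  10  19  19
  4   0   0   0   0  10  10  10  10  19  19

10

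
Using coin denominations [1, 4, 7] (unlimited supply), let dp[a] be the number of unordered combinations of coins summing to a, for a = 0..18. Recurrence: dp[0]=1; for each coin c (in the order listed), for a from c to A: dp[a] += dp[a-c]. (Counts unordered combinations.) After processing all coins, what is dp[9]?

after  coin     0     1     2     3     4     5     6     7     8     9    10    11    12    13    14    15    16    17    18
          1     1     1     1     1     1     1     1     1     1     1     1     1     1     1     1     1     1     1     1
          4     1     1     1     1     2     2     2     2     3     3     3     3     4     4     4     4     5     5     5
          7     1     1     1     1     2     2     2     3     4     4     4     5     6     6     7     8     9     9    10

4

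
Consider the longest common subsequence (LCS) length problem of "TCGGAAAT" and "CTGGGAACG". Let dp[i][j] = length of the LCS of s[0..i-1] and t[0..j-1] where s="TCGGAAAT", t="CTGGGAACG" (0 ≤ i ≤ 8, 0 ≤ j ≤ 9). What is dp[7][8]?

5

   ''  C  T  G  G  G  A  A  C  G
''  0  0  0  0  0  0  0  0  0  0
 T  0  0  1  1  1  1  1  1  1  1
 C  0  1  1  1  1  1  1  1  2  2
 G  0  1  1  2  2  2  2  2  2  3
 G  0  1  1  2  3  3  3  3  3  3
 A  0  1  1  2  3  3  4  4  4  4
 A  0  1  1  2  3  3  4  5  5  5
 A  0  1  1  2  3  3  4  5  5  5
 T  0  1  2  2  3  3  4  5  5  5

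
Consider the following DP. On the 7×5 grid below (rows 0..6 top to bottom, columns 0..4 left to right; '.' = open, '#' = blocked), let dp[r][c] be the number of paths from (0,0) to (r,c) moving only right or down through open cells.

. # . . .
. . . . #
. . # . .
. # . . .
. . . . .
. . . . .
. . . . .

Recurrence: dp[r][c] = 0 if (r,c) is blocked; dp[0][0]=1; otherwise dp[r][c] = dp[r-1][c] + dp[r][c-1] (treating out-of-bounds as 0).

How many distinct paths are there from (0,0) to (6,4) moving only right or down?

r\c   0   1   2   3   4
  0   1   0   0   0   0
  1   1   1   1   1   0
  2   1   2   0   1   1
  3   1   0   0   1   2
  4   1   1   1   2   4
  5   1   2   3   5   9
  6   1   3   6  11  20

20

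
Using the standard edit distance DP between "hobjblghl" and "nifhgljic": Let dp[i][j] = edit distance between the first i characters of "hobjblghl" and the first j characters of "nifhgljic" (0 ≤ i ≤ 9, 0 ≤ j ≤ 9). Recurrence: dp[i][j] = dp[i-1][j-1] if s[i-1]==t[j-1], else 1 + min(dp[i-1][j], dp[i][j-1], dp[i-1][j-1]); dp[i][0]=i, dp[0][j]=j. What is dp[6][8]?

7

   ''  n  i  f  h  g  l  j  i  c
''  0  1  2  3  4  5  6  7  8  9
 h  1  1  2  3  3  4  5  6  7  8
 o  2  2  2  3  4  4  5  6  7  8
 b  3  3  3  3  4  5  5  6  7  8
 j  4  4  4  4  4  5  6  5  6  7
 b  5  5  5  5  5  5  6  6  6  7
 l  6  6  6  6  6  6  5  6  7  7
 g  7  7  7  7  7  6  6  6  7  8
 h  8  8  8  8  7  7  7  7  7  8
 l  9  9  9  9  8  8  7  8  8  8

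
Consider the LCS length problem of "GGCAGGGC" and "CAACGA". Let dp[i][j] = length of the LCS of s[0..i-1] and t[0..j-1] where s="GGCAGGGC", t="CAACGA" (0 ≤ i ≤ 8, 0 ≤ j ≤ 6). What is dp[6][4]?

2

   ''  C  A  A  C  G  A
''  0  0  0  0  0  0  0
 G  0  0  0  0  0  1  1
 G  0  0  0  0  0  1  1
 C  0  1  1  1  1  1  1
 A  0  1  2  2  2  2  2
 G  0  1  2  2  2  3  3
 G  0  1  2  2  2  3  3
 G  0  1  2  2  2  3  3
 C  0  1  2  2  3  3  3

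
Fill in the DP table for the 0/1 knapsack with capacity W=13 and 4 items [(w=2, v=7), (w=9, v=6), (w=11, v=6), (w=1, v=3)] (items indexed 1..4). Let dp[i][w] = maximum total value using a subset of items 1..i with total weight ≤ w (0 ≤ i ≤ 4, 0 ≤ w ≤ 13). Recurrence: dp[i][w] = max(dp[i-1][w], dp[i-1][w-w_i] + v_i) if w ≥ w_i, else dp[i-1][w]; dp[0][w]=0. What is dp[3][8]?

i\w   0   1   2   3   4   5   6   7   8   9  10  11  12  13
  0   0   0   0   0   0   0   0   0   0   0   0   0   0   0
  1   0   0   7   7   7   7   7   7   7   7   7   7   7   7
  2   0   0   7   7   7   7   7   7   7   7   7  13  13  13
  3   0   0   7   7   7   7   7   7   7   7   7  13  13  13
  4   0   3   7  10  10  10  10  10  10  10  10  13  16  16

7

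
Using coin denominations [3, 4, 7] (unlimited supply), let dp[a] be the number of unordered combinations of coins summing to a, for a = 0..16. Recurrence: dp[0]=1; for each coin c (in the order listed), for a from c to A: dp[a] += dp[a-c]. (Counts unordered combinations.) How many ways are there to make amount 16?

after  coin     0     1     2     3     4     5     6     7     8     9    10    11    12    13    14    15    16
          3     1     0     0     1     0     0     1     0     0     1     0     0     1     0     0     1     0
          4     1     0     0     1     1     0     1     1     1     1     1     1     2     1     1     2     2
          7     1     0     0     1     1     0     1     2     1     1     2     2     2     2     3     3     3

3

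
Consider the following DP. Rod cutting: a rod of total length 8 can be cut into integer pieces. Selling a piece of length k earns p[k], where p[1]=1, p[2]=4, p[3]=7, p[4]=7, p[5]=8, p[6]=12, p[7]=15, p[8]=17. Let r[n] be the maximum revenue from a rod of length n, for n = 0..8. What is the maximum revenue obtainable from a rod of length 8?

18

   n    0    1    2    3    4    5    6    7    8
r[n]    0    1    4    7    8   11   14   15   18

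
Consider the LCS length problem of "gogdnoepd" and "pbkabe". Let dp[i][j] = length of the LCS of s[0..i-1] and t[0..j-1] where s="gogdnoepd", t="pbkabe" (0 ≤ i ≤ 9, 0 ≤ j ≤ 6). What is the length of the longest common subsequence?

   ''  p  b  k  a  b  e
''  0  0  0  0  0  0  0
 g  0  0  0  0  0  0  0
 o  0  0  0  0  0  0  0
 g  0  0  0  0  0  0  0
 d  0  0  0  0  0  0  0
 n  0  0  0  0  0  0  0
 o  0  0  0  0  0  0  0
 e  0  0  0  0  0  0  1
 p  0  1  1  1  1  1  1
 d  0  1  1  1  1  1  1

1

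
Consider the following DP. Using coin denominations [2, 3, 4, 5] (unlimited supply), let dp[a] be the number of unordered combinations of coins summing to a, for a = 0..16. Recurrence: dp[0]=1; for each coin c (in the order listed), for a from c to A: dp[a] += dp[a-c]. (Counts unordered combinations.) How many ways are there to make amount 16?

after  coin     0     1     2     3     4     5     6     7     8     9    10    11    12    13    14    15    16
          2     1     0     1     0     1     0     1     0     1     0     1     0     1     0     1     0     1
          3     1     0     1     1     1     1     2     1     2     2     2     2     3     2     3     3     3
          4     1     0     1     1     2     1     3     2     4     3     5     4     7     5     8     7    10
          5     1     0     1     1     2     2     3     3     5     5     7     7    10    10    13    14    17

17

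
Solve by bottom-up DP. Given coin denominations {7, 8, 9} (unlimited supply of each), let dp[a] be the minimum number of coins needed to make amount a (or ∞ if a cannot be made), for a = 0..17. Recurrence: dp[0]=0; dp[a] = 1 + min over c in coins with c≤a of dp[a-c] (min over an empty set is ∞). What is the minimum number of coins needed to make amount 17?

2

 a  0  1  2  3  4  5  6  7  8  9 10 11 12 13 14 15 16 17
dp  0  -  -  -  -  -  -  1  1  1  -  -  -  -  2  2  2  2
(- denotes ∞ / unreachable)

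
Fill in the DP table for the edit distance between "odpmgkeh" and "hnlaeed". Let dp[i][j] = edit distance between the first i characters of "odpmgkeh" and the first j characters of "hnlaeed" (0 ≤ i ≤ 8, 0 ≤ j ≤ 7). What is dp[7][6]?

   ''  h  n  l  a  e  e  d
''  0  1  2  3  4  5  6  7
 o  1  1  2  3  4  5  6  7
 d  2  2  2  3  4  5  6  6
 p  3  3  3  3  4  5  6  7
 m  4  4  4  4  4  5  6  7
 g  5  5  5  5  5  5  6  7
 k  6  6  6  6  6  6  6  7
 e  7  7  7  7  7  6  6  7
 h  8  7  8  8  8  7  7  7

6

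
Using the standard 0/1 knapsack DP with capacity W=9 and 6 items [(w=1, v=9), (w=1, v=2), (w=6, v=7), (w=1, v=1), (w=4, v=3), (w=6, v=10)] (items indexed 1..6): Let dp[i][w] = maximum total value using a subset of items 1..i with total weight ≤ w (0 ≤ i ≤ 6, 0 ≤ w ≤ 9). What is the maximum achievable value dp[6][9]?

i\w   0   1   2   3   4   5   6   7   8   9
  0   0   0   0   0   0   0   0   0   0   0
  1   0   9   9   9   9   9   9   9   9   9
  2   0   9  11  11  11  11  11  11  11  11
  3   0   9  11  11  11  11  11  16  18  18
  4   0   9  11  12  12  12  12  16  18  19
  5   0   9  11  12  12  12  14  16  18  19
  6   0   9  11  12  12  12  14  19  21  22

22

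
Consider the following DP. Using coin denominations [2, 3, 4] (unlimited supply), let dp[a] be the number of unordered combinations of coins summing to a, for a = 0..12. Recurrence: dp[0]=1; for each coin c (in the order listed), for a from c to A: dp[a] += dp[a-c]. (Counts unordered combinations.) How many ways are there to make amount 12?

7

after  coin     0     1     2     3     4     5     6     7     8     9    10    11    12
          2     1     0     1     0     1     0     1     0     1     0     1     0     1
          3     1     0     1     1     1     1     2     1     2     2     2     2     3
          4     1     0     1     1     2     1     3     2     4     3     5     4     7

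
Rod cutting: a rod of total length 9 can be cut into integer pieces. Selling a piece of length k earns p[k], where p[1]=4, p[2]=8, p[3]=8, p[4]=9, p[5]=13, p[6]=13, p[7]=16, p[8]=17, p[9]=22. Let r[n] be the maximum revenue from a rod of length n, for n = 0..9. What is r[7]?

   n    0    1    2    3    4    5    6    7    8    9
r[n]    0    4    8   12   16   20   24   28   32   36

28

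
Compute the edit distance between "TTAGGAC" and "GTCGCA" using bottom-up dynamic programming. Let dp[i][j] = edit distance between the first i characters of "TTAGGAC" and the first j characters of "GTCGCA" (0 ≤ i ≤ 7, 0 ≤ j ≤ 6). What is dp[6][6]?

3

   ''  G  T  C  G  C  A
''  0  1  2  3  4  5  6
 T  1  1  1  2  3  4  5
 T  2  2  1  2  3  4  5
 A  3  3  2  2  3  4  4
 G  4  3  3  3  2  3  4
 G  5  4  4  4  3  3  4
 A  6  5  5  5  4  4  3
 C  7  6  6  5  5  4  4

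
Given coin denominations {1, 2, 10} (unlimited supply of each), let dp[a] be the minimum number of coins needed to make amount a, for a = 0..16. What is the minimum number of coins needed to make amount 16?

 a  0  1  2  3  4  5  6  7  8  9 10 11 12 13 14 15 16
dp  0  1  1  2  2  3  3  4  4  5  1  2  2  3  3  4  4

4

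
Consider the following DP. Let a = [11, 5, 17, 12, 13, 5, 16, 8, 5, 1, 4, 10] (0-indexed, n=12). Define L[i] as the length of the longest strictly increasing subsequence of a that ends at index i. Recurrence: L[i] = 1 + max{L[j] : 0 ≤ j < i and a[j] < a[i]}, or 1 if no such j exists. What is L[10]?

2

   i    0    1    2    3    4    5    6    7    8    9   10   11
a[i]   11    5   17   12   13    5   16    8    5    1    4   10
L[i]    1    1    2    2    3    1    4    2    1    1    2    3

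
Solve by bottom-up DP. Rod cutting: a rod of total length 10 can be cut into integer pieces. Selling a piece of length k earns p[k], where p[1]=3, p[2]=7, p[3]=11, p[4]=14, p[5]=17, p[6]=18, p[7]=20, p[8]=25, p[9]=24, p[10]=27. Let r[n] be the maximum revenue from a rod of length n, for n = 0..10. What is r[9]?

   n    0    1    2    3    4    5    6    7    8    9   10
r[n]    0    3    7   11   14   18   22   25   29   33   36

33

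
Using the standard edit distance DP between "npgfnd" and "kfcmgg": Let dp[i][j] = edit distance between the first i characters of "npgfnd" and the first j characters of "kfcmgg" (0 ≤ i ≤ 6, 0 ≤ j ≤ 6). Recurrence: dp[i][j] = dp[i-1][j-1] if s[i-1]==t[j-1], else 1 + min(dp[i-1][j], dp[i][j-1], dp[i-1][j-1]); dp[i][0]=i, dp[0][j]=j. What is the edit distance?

   ''  k  f  c  m  g  g
''  0  1  2  3  4  5  6
 n  1  1  2  3  4  5  6
 p  2  2  2  3  4  5  6
 g  3  3  3  3  4  4  5
 f  4  4  3  4  4  5  5
 n  5  5  4  4  5  5  6
 d  6  6  5  5  5  6  6

6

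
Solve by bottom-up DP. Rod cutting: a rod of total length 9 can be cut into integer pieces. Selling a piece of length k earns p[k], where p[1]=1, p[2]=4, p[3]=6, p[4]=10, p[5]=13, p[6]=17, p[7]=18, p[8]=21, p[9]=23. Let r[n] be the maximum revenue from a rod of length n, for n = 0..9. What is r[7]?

   n    0    1    2    3    4    5    6    7    8    9
r[n]    0    1    4    6   10   13   17   18   21   23

18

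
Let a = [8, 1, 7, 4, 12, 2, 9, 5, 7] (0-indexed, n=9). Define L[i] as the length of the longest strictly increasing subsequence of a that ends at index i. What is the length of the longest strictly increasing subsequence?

4

   i    0    1    2    3    4    5    6    7    8
a[i]    8    1    7    4   12    2    9    5    7
L[i]    1    1    2    2    3    2    3    3    4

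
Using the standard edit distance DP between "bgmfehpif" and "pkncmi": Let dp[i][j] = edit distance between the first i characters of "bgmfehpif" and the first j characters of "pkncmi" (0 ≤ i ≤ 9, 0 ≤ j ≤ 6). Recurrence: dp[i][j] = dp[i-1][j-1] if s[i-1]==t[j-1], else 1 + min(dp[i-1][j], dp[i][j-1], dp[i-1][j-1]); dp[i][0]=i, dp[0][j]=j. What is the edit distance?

   ''  p  k  n  c  m  i
''  0  1  2  3  4  5  6
 b  1  1  2  3  4  5  6
 g  2  2  2  3  4  5  6
 m  3  3  3  3  4  4  5
 f  4  4  4  4  4  5  5
 e  5  5  5  5  5  5  6
 h  6  6  6  6  6  6  6
 p  7  6  7  7  7  7  7
 i  8  7  7  8  8  8  7
 f  9  8  8  8  9  9  8

8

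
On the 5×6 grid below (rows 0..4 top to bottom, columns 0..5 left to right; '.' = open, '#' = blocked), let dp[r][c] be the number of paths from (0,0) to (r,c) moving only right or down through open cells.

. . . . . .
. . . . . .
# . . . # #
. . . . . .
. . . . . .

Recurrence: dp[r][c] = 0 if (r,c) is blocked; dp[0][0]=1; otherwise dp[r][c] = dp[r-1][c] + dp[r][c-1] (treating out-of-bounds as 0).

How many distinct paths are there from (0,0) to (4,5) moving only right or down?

57

r\c   0   1   2   3   4   5
  0   1   1   1   1   1   1
  1   1   2   3   4   5   6
  2   0   2   5   9   0   0
  3   0   2   7  16  16  16
  4   0   2   9  25  41  57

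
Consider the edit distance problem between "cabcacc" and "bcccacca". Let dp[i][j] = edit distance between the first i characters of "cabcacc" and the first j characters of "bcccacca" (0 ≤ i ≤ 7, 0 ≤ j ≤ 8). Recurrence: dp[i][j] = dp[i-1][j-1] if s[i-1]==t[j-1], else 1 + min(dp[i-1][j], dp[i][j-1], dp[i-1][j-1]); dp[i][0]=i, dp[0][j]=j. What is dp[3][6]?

   ''  b  c  c  c  a  c  c  a
''  0  1  2  3  4  5  6  7  8
 c  1  1  1  2  3  4  5  6  7
 a  2  2  2  2  3  3  4  5  6
 b  3  2  3  3  3  4  4  5  6
 c  4  3  2  3  3  4  4  4  5
 a  5  4  3  3  4  3  4  5  4
 c  6  5  4  3  3  4  3  4  5
 c  7  6  5  4  3  4  4  3  4

4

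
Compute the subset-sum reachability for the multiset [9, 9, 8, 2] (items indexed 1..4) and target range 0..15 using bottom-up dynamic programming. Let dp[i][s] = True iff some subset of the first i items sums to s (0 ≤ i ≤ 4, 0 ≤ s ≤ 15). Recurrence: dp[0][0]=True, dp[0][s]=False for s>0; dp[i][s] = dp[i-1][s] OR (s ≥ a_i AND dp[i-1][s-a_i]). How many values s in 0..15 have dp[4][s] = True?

6

i\s   0   1   2   3   4   5   6   7   8   9  10  11  12  13  14  15
  0   T   F   F   F   F   F   F   F   F   F   F   F   F   F   F   F
  1   T   F   F   F   F   F   F   F   F   T   F   F   F   F   F   F
  2   T   F   F   F   F   F   F   F   F   T   F   F   F   F   F   F
  3   T   F   F   F   F   F   F   F   T   T   F   F   F   F   F   F
  4   T   F   T   F   F   F   F   F   T   T   T   T   F   F   F   F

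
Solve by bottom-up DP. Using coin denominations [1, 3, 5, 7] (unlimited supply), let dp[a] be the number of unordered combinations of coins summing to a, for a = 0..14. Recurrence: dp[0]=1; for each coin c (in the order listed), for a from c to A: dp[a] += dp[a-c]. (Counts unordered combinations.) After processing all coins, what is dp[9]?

after  coin     0     1     2     3     4     5     6     7     8     9    10    11    12    13    14
          1     1     1     1     1     1     1     1     1     1     1     1     1     1     1     1
          3     1     1     1     2     2     2     3     3     3     4     4     4     5     5     5
          5     1     1     1     2     2     3     4     4     5     6     7     8     9    10    11
          7     1     1     1     2     2     3     4     5     6     7     9    10    12    14    16

7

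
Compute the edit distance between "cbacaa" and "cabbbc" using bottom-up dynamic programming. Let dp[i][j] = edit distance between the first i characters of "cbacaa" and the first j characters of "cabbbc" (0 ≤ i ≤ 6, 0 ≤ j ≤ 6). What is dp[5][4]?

3

   ''  c  a  b  b  b  c
''  0  1  2  3  4  5  6
 c  1  0  1  2  3  4  5
 b  2  1  1  1  2  3  4
 a  3  2  1  2  2  3  4
 c  4  3  2  2  3  3  3
 a  5  4  3  3  3  4  4
 a  6  5  4  4  4  4  5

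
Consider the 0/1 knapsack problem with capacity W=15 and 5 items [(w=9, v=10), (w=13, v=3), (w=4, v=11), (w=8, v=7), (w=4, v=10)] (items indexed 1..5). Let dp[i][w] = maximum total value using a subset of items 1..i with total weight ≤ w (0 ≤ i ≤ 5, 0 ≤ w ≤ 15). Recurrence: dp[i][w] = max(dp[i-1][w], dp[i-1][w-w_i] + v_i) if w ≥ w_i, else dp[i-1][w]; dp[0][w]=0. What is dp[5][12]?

i\w   0   1   2   3   4   5   6   7   8   9  10  11  12  13  14  15
  0   0   0   0   0   0   0   0   0   0   0   0   0   0   0   0   0
  1   0   0   0   0   0   0   0   0   0  10  10  10  10  10  10  10
  2   0   0   0   0   0   0   0   0   0  10  10  10  10  10  10  10
  3   0   0   0   0  11  11  11  11  11  11  11  11  11  21  21  21
  4   0   0   0   0  11  11  11  11  11  11  11  11  18  21  21  21
  5   0   0   0   0  11  11  11  11  21  21  21  21  21  21  21  21

21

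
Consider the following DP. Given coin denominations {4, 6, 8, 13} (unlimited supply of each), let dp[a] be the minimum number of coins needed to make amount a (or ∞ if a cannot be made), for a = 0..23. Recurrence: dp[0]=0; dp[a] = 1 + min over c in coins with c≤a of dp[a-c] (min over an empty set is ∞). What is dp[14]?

 a  0  1  2  3  4  5  6  7  8  9 10 11 12 13 14 15 16 17 18 19 20 21 22 23
dp  0  -  -  -  1  -  1  -  1  -  2  -  2  1  2  -  2  2  3  2  3  2  3  3
(- denotes ∞ / unreachable)

2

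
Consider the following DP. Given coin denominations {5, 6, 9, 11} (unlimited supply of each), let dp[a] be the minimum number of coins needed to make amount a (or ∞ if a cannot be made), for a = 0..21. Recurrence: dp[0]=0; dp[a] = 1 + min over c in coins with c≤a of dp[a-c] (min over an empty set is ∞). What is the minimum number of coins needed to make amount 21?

3

 a  0  1  2  3  4  5  6  7  8  9 10 11 12 13 14 15 16 17 18 19 20 21
dp  0  -  -  -  -  1  1  -  -  1  2  1  2  -  2  2  2  2  2  3  2  3
(- denotes ∞ / unreachable)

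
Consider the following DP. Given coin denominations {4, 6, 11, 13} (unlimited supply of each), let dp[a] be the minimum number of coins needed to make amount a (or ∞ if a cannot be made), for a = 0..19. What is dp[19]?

2

 a  0  1  2  3  4  5  6  7  8  9 10 11 12 13 14 15 16 17 18 19
dp  0  -  -  -  1  -  1  -  2  -  2  1  2  1  3  2  3  2  3  2
(- denotes ∞ / unreachable)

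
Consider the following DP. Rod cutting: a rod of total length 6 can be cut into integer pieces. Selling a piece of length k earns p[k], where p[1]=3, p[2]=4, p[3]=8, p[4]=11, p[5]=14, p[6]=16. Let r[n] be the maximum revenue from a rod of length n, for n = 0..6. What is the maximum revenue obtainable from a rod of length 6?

   n    0    1    2    3    4    5    6
r[n]    0    3    6    9   12   15   18

18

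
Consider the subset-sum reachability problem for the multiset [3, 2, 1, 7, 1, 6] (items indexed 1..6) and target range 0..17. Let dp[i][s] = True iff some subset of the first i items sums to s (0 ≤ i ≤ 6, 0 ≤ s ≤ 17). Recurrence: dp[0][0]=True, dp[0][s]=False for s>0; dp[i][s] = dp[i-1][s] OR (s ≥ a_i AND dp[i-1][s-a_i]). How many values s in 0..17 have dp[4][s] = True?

14

i\s   0   1   2   3   4   5   6   7   8   9  10  11  12  13  14  15  16  17
  0   T   F   F   F   F   F   F   F   F   F   F   F   F   F   F   F   F   F
  1   T   F   F   T   F   F   F   F   F   F   F   F   F   F   F   F   F   F
  2   T   F   T   T   F   T   F   F   F   F   F   F   F   F   F   F   F   F
  3   T   T   T   T   T   T   T   F   F   F   F   F   F   F   F   F   F   F
  4   T   T   T   T   T   T   T   T   T   T   T   T   T   T   F   F   F   F
  5   T   T   T   T   T   T   T   T   T   T   T   T   T   T   T   F   F   F
  6   T   T   T   T   T   T   T   T   T   T   T   T   T   T   T   T   T   T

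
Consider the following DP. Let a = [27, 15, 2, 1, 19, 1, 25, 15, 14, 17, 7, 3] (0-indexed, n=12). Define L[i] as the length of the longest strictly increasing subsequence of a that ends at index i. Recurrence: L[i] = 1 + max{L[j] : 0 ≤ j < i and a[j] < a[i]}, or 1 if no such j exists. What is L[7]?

2

   i    0    1    2    3    4    5    6    7    8    9   10   11
a[i]   27   15    2    1   19    1   25   15   14   17    7    3
L[i]    1    1    1    1    2    1    3    2    2    3    2    2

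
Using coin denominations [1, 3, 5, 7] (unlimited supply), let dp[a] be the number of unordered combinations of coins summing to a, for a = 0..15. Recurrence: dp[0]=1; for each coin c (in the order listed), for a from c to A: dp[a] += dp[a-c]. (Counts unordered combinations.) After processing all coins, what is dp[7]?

after  coin     0     1     2     3     4     5     6     7     8     9    10    11    12    13    14    15
          1     1     1     1     1     1     1     1     1     1     1     1     1     1     1     1     1
          3     1     1     1     2     2     2     3     3     3     4     4     4     5     5     5     6
          5     1     1     1     2     2     3     4     4     5     6     7     8     9    10    11    13
          7     1     1     1     2     2     3     4     5     6     7     9    10    12    14    16    19

5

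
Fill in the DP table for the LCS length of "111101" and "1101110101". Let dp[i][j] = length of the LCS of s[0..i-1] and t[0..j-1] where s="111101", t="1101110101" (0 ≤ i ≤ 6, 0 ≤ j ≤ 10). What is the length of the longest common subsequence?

   ''  1  1  0  1  1  1  0  1  0  1
''  0  0  0  0  0  0  0  0  0  0  0
 1  0  1  1  1  1  1  1  1  1  1  1
 1  0  1  2  2  2  2  2  2  2  2  2
 1  0  1  2  2  3  3  3  3  3  3  3
 1  0  1  2  2  3  4  4  4  4  4  4
 0  0  1  2  3  3  4  4  5  5  5  5
 1  0  1  2  3  4  4  5  5  6  6  6

6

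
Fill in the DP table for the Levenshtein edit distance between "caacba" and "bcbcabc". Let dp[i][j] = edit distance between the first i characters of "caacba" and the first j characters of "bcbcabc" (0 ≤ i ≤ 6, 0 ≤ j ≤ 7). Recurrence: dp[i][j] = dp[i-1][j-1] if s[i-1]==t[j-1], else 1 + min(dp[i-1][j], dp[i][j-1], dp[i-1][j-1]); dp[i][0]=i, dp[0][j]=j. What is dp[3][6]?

4

   ''  b  c  b  c  a  b  c
''  0  1  2  3  4  5  6  7
 c  1  1  1  2  3  4  5  6
 a  2  2  2  2  3  3  4  5
 a  3  3  3  3  3  3  4  5
 c  4  4  3  4  3  4  4  4
 b  5  4  4  3  4  4  4  5
 a  6  5  5  4  4  4  5  5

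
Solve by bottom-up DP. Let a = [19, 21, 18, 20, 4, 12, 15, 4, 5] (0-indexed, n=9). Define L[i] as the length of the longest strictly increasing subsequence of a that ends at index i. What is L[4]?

1

   i    0    1    2    3    4    5    6    7    8
a[i]   19   21   18   20    4   12   15    4    5
L[i]    1    2    1    2    1    2    3    1    2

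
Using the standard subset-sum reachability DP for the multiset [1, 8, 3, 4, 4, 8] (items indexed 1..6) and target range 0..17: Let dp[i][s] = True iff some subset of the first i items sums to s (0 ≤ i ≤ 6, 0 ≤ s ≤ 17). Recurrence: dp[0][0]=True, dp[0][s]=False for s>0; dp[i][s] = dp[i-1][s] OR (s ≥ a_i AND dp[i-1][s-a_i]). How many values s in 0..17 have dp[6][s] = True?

14

i\s   0   1   2   3   4   5   6   7   8   9  10  11  12  13  14  15  16  17
  0   T   F   F   F   F   F   F   F   F   F   F   F   F   F   F   F   F   F
  1   T   T   F   F   F   F   F   F   F   F   F   F   F   F   F   F   F   F
  2   T   T   F   F   F   F   F   F   T   T   F   F   F   F   F   F   F   F
  3   T   T   F   T   T   F   F   F   T   T   F   T   T   F   F   F   F   F
  4   T   T   F   T   T   T   F   T   T   T   F   T   T   T   F   T   T   F
  5   T   T   F   T   T   T   F   T   T   T   F   T   T   T   F   T   T   T
  6   T   T   F   T   T   T   F   T   T   T   F   T   T   T   F   T   T   T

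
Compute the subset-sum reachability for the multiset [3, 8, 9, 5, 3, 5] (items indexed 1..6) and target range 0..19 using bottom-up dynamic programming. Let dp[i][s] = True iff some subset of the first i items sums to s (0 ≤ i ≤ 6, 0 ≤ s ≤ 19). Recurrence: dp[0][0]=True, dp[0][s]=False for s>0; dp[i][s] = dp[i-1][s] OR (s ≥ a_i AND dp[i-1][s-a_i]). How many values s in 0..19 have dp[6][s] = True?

16

i\s   0   1   2   3   4   5   6   7   8   9  10  11  12  13  14  15  16  17  18  19
  0   T   F   F   F   F   F   F   F   F   F   F   F   F   F   F   F   F   F   F   F
  1   T   F   F   T   F   F   F   F   F   F   F   F   F   F   F   F   F   F   F   F
  2   T   F   F   T   F   F   F   F   T   F   F   T   F   F   F   F   F   F   F   F
  3   T   F   F   T   F   F   F   F   T   T   F   T   T   F   F   F   F   T   F   F
  4   T   F   F   T   F   T   F   F   T   T   F   T   T   T   T   F   T   T   F   F
  5   T   F   F   T   F   T   T   F   T   T   F   T   T   T   T   T   T   T   F   T
  6   T   F   F   T   F   T   T   F   T   T   T   T   T   T   T   T   T   T   T   T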